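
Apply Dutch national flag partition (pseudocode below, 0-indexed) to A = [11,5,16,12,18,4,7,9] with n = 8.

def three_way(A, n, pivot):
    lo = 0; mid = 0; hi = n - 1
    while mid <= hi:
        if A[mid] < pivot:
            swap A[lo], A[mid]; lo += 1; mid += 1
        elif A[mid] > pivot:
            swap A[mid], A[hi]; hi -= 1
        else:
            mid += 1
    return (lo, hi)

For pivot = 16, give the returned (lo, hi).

(6, 6)

pivot = 16; lo=0, mid=0, hi=7
A[mid]=11<16: swap A[0],A[0]; lo=1,mid=1 → [11,5,16,12,18,4,7,9]
A[mid]=5<16: swap A[1],A[1]; lo=2,mid=2 → [11,5,16,12,18,4,7,9]
A[mid]=16=16: mid=3
A[mid]=12<16: swap A[2],A[3]; lo=3,mid=4 → [11,5,12,16,18,4,7,9]
A[mid]=18>16: swap A[4],A[7]; hi=6 → [11,5,12,16,9,4,7,18]
A[mid]=9<16: swap A[3],A[4]; lo=4,mid=5 → [11,5,12,9,16,4,7,18]
A[mid]=4<16: swap A[4],A[5]; lo=5,mid=6 → [11,5,12,9,4,16,7,18]
A[mid]=7<16: swap A[5],A[6]; lo=6,mid=7 → [11,5,12,9,4,7,16,18]
end: lo=6, hi=6; A = [11,5,12,9,4,7,16,18]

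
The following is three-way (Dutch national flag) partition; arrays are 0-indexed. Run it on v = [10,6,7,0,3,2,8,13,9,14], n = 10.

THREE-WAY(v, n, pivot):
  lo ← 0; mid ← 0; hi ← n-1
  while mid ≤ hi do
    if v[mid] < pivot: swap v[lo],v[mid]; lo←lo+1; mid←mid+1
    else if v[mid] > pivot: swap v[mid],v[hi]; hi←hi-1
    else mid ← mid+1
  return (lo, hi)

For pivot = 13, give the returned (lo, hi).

lo=0 mid=0 hi=9
10<13: swap(0,0), lo=1 mid=1 ⇒ [10,6,7,0,3,2,8,13,9,14]
6<13: swap(1,1), lo=2 mid=2 ⇒ [10,6,7,0,3,2,8,13,9,14]
7<13: swap(2,2), lo=3 mid=3 ⇒ [10,6,7,0,3,2,8,13,9,14]
0<13: swap(3,3), lo=4 mid=4 ⇒ [10,6,7,0,3,2,8,13,9,14]
3<13: swap(4,4), lo=5 mid=5 ⇒ [10,6,7,0,3,2,8,13,9,14]
2<13: swap(5,5), lo=6 mid=6 ⇒ [10,6,7,0,3,2,8,13,9,14]
8<13: swap(6,6), lo=7 mid=7 ⇒ [10,6,7,0,3,2,8,13,9,14]
13=13: mid=8
9<13: swap(7,8), lo=8 mid=9 ⇒ [10,6,7,0,3,2,8,9,13,14]
14>13: swap(9,9), hi=8 ⇒ [10,6,7,0,3,2,8,9,13,14]
done. lo=8 hi=8; v=[10,6,7,0,3,2,8,9,13,14]

(8, 8)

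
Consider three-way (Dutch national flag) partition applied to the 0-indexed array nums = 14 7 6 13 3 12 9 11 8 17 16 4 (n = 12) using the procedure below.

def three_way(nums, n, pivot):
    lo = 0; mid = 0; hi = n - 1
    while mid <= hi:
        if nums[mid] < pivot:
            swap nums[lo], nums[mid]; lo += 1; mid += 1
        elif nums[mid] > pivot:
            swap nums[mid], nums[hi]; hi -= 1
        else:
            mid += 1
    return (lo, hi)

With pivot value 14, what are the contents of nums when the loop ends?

lo=0 mid=0 hi=11
14=14: mid=1
7<14: swap(0,1), lo=1 mid=2 ⇒ 7 14 6 13 3 12 9 11 8 17 16 4
6<14: swap(1,2), lo=2 mid=3 ⇒ 7 6 14 13 3 12 9 11 8 17 16 4
13<14: swap(2,3), lo=3 mid=4 ⇒ 7 6 13 14 3 12 9 11 8 17 16 4
3<14: swap(3,4), lo=4 mid=5 ⇒ 7 6 13 3 14 12 9 11 8 17 16 4
12<14: swap(4,5), lo=5 mid=6 ⇒ 7 6 13 3 12 14 9 11 8 17 16 4
9<14: swap(5,6), lo=6 mid=7 ⇒ 7 6 13 3 12 9 14 11 8 17 16 4
11<14: swap(6,7), lo=7 mid=8 ⇒ 7 6 13 3 12 9 11 14 8 17 16 4
8<14: swap(7,8), lo=8 mid=9 ⇒ 7 6 13 3 12 9 11 8 14 17 16 4
17>14: swap(9,11), hi=10 ⇒ 7 6 13 3 12 9 11 8 14 4 16 17
4<14: swap(8,9), lo=9 mid=10 ⇒ 7 6 13 3 12 9 11 8 4 14 16 17
16>14: swap(10,10), hi=9 ⇒ 7 6 13 3 12 9 11 8 4 14 16 17
done. lo=9 hi=9; nums=7 6 13 3 12 9 11 8 4 14 16 17

7 6 13 3 12 9 11 8 4 14 16 17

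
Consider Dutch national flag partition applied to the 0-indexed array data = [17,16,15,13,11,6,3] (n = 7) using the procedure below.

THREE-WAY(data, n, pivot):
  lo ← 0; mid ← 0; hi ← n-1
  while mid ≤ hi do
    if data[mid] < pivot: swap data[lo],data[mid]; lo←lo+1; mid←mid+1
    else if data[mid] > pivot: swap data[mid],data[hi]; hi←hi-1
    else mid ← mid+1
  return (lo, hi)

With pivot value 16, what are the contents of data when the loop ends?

pivot = 16; lo=0, mid=0, hi=6
data[mid]=17>16: swap data[0],data[6]; hi=5 → [3,16,15,13,11,6,17]
data[mid]=3<16: swap data[0],data[0]; lo=1,mid=1 → [3,16,15,13,11,6,17]
data[mid]=16=16: mid=2
data[mid]=15<16: swap data[1],data[2]; lo=2,mid=3 → [3,15,16,13,11,6,17]
data[mid]=13<16: swap data[2],data[3]; lo=3,mid=4 → [3,15,13,16,11,6,17]
data[mid]=11<16: swap data[3],data[4]; lo=4,mid=5 → [3,15,13,11,16,6,17]
data[mid]=6<16: swap data[4],data[5]; lo=5,mid=6 → [3,15,13,11,6,16,17]
end: lo=5, hi=5; data = [3,15,13,11,6,16,17]

[3,15,13,11,6,16,17]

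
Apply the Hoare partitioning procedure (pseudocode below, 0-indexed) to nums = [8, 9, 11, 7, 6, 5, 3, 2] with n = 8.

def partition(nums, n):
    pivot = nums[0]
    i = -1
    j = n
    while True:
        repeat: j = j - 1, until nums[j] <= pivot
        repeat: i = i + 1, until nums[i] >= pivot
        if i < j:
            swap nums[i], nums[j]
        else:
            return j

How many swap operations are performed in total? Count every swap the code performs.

3

pivot = nums[0] = 8; i = -1, j = 8
j→7 (nums[7]=2≤8), i→0 (nums[0]=8≥8); i<j, swap → [2, 9, 11, 7, 6, 5, 3, 8]
j→6 (nums[6]=3≤8), i→1 (nums[1]=9≥8); i<j, swap → [2, 3, 11, 7, 6, 5, 9, 8]
j→5 (nums[5]=5≤8), i→2 (nums[2]=11≥8); i<j, swap → [2, 3, 5, 7, 6, 11, 9, 8]
j→4, i→5; i≥j, return j=4. nums = [2, 3, 5, 7, 6, 11, 9, 8]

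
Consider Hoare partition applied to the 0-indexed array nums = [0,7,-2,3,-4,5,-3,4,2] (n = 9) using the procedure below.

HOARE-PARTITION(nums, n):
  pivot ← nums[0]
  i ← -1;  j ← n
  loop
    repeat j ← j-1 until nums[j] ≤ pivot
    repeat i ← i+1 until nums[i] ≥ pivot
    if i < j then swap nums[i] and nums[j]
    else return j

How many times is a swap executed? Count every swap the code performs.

2

pivot=0
j stops at 6 (-3), i stops at 0 (0); swap ⇒ [-3,7,-2,3,-4,5,0,4,2]
j stops at 4 (-4), i stops at 1 (7); swap ⇒ [-3,-4,-2,3,7,5,0,4,2]
j stops at 2, i stops at 3; i≥j ⇒ return 2. nums=[-3,-4,-2,3,7,5,0,4,2]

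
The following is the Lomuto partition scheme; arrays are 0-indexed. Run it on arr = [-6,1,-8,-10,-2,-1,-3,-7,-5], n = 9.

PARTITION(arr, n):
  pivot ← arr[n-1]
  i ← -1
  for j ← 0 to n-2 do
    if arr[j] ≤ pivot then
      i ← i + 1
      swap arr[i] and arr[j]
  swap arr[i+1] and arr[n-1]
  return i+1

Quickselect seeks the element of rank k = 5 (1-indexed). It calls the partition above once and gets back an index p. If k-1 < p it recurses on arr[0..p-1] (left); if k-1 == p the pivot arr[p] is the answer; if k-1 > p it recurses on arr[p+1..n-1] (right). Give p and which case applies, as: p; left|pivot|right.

4; pivot

pivot = arr[8] = -5; i = -1
j=0: arr[0]=-6 ≤ -5 → i=0, swap arr[0],arr[0] (no change) → [-6,1,-8,-10,-2,-1,-3,-7,-5]
j=1: arr[1]=1 > -5 → no swap
j=2: arr[2]=-8 ≤ -5 → i=1, swap arr[1],arr[2] → [-6,-8,1,-10,-2,-1,-3,-7,-5]
j=3: arr[3]=-10 ≤ -5 → i=2, swap arr[2],arr[3] → [-6,-8,-10,1,-2,-1,-3,-7,-5]
j=4: arr[4]=-2 > -5 → no swap
j=5: arr[5]=-1 > -5 → no swap
j=6: arr[6]=-3 > -5 → no swap
j=7: arr[7]=-7 ≤ -5 → i=3, swap arr[3],arr[7] → [-6,-8,-10,-7,-2,-1,-3,1,-5]
final swap arr[4],arr[8] → [-6,-8,-10,-7,-5,-1,-3,1,-2]; return 4
p = 4; k-1 = 4 == 4 ⇒ pivot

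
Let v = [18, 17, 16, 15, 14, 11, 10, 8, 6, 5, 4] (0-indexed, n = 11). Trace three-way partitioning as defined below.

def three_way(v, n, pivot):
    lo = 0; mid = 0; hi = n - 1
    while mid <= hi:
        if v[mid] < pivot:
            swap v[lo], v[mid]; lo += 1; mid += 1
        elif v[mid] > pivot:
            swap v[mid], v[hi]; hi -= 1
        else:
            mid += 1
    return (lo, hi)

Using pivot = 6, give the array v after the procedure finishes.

lo=0 mid=0 hi=10
18>6: swap(0,10), hi=9 ⇒ [4, 17, 16, 15, 14, 11, 10, 8, 6, 5, 18]
4<6: swap(0,0), lo=1 mid=1 ⇒ [4, 17, 16, 15, 14, 11, 10, 8, 6, 5, 18]
17>6: swap(1,9), hi=8 ⇒ [4, 5, 16, 15, 14, 11, 10, 8, 6, 17, 18]
5<6: swap(1,1), lo=2 mid=2 ⇒ [4, 5, 16, 15, 14, 11, 10, 8, 6, 17, 18]
16>6: swap(2,8), hi=7 ⇒ [4, 5, 6, 15, 14, 11, 10, 8, 16, 17, 18]
6=6: mid=3
15>6: swap(3,7), hi=6 ⇒ [4, 5, 6, 8, 14, 11, 10, 15, 16, 17, 18]
8>6: swap(3,6), hi=5 ⇒ [4, 5, 6, 10, 14, 11, 8, 15, 16, 17, 18]
10>6: swap(3,5), hi=4 ⇒ [4, 5, 6, 11, 14, 10, 8, 15, 16, 17, 18]
11>6: swap(3,4), hi=3 ⇒ [4, 5, 6, 14, 11, 10, 8, 15, 16, 17, 18]
14>6: swap(3,3), hi=2 ⇒ [4, 5, 6, 14, 11, 10, 8, 15, 16, 17, 18]
done. lo=2 hi=2; v=[4, 5, 6, 14, 11, 10, 8, 15, 16, 17, 18]

[4, 5, 6, 14, 11, 10, 8, 15, 16, 17, 18]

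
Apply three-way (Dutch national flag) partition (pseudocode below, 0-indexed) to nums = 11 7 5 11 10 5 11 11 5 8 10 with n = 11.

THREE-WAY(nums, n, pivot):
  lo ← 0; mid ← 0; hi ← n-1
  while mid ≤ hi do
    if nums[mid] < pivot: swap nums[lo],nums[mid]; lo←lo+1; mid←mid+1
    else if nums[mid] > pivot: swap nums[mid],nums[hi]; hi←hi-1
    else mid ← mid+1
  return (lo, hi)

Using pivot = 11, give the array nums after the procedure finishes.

7 5 10 5 5 8 10 11 11 11 11

pivot = 11; lo=0, mid=0, hi=10
nums[mid]=11=11: mid=1
nums[mid]=7<11: swap nums[0],nums[1]; lo=1,mid=2 → 7 11 5 11 10 5 11 11 5 8 10
nums[mid]=5<11: swap nums[1],nums[2]; lo=2,mid=3 → 7 5 11 11 10 5 11 11 5 8 10
nums[mid]=11=11: mid=4
nums[mid]=10<11: swap nums[2],nums[4]; lo=3,mid=5 → 7 5 10 11 11 5 11 11 5 8 10
nums[mid]=5<11: swap nums[3],nums[5]; lo=4,mid=6 → 7 5 10 5 11 11 11 11 5 8 10
nums[mid]=11=11: mid=7
nums[mid]=11=11: mid=8
nums[mid]=5<11: swap nums[4],nums[8]; lo=5,mid=9 → 7 5 10 5 5 11 11 11 11 8 10
nums[mid]=8<11: swap nums[5],nums[9]; lo=6,mid=10 → 7 5 10 5 5 8 11 11 11 11 10
nums[mid]=10<11: swap nums[6],nums[10]; lo=7,mid=11 → 7 5 10 5 5 8 10 11 11 11 11
end: lo=7, hi=10; nums = 7 5 10 5 5 8 10 11 11 11 11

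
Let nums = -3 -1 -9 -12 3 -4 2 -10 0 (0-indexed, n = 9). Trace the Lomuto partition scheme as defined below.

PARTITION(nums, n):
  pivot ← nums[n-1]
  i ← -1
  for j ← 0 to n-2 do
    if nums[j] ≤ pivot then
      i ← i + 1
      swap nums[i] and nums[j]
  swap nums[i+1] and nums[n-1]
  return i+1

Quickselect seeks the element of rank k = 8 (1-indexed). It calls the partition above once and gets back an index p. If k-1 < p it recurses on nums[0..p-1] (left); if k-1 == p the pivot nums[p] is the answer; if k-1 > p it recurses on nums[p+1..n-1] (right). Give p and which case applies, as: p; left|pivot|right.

pivot=0, i=-1
j=0: -3≤0, i=0, swap(0,0) ⇒ -3 -1 -9 -12 3 -4 2 -10 0
j=1: -1≤0, i=1, swap(1,1) ⇒ -3 -1 -9 -12 3 -4 2 -10 0
j=2: -9≤0, i=2, swap(2,2) ⇒ -3 -1 -9 -12 3 -4 2 -10 0
j=3: -12≤0, i=3, swap(3,3) ⇒ -3 -1 -9 -12 3 -4 2 -10 0
j=4: 3>0, skip
j=5: -4≤0, i=4, swap(4,5) ⇒ -3 -1 -9 -12 -4 3 2 -10 0
j=6: 2>0, skip
j=7: -10≤0, i=5, swap(5,7) ⇒ -3 -1 -9 -12 -4 -10 2 3 0
swap(6,8) ⇒ -3 -1 -9 -12 -4 -10 0 3 2; return 6
p = 6; k-1 = 7 > 6 ⇒ right

6; right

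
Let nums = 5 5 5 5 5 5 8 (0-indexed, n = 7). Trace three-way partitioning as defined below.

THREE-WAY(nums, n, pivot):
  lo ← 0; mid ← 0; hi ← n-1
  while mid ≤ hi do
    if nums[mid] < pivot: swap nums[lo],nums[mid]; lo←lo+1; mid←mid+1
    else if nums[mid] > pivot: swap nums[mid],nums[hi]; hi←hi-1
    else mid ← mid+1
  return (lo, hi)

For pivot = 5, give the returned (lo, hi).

pivot = 5; lo=0, mid=0, hi=6
nums[mid]=5=5: mid=1
nums[mid]=5=5: mid=2
nums[mid]=5=5: mid=3
nums[mid]=5=5: mid=4
nums[mid]=5=5: mid=5
nums[mid]=5=5: mid=6
nums[mid]=8>5: swap nums[6],nums[6]; hi=5 → 5 5 5 5 5 5 8
end: lo=0, hi=5; nums = 5 5 5 5 5 5 8

(0, 5)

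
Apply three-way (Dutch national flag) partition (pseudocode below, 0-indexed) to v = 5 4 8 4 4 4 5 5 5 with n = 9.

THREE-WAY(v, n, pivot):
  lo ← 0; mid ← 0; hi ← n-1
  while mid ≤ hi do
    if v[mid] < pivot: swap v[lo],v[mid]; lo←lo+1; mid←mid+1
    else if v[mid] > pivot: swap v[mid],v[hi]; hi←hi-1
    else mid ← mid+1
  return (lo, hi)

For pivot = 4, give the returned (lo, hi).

(0, 3)

pivot = 4; lo=0, mid=0, hi=8
v[mid]=5>4: swap v[0],v[8]; hi=7 → 5 4 8 4 4 4 5 5 5
v[mid]=5>4: swap v[0],v[7]; hi=6 → 5 4 8 4 4 4 5 5 5
v[mid]=5>4: swap v[0],v[6]; hi=5 → 5 4 8 4 4 4 5 5 5
v[mid]=5>4: swap v[0],v[5]; hi=4 → 4 4 8 4 4 5 5 5 5
v[mid]=4=4: mid=1
v[mid]=4=4: mid=2
v[mid]=8>4: swap v[2],v[4]; hi=3 → 4 4 4 4 8 5 5 5 5
v[mid]=4=4: mid=3
v[mid]=4=4: mid=4
end: lo=0, hi=3; v = 4 4 4 4 8 5 5 5 5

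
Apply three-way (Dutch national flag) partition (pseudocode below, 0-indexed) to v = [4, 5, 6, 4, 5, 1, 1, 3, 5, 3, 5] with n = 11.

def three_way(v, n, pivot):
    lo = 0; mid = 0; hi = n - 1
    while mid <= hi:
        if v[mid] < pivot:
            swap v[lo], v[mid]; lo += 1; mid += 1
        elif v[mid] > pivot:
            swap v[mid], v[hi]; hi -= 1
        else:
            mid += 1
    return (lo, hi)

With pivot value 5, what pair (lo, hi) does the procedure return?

(6, 9)

lo=0 mid=0 hi=10
4<5: swap(0,0), lo=1 mid=1 ⇒ [4, 5, 6, 4, 5, 1, 1, 3, 5, 3, 5]
5=5: mid=2
6>5: swap(2,10), hi=9 ⇒ [4, 5, 5, 4, 5, 1, 1, 3, 5, 3, 6]
5=5: mid=3
4<5: swap(1,3), lo=2 mid=4 ⇒ [4, 4, 5, 5, 5, 1, 1, 3, 5, 3, 6]
5=5: mid=5
1<5: swap(2,5), lo=3 mid=6 ⇒ [4, 4, 1, 5, 5, 5, 1, 3, 5, 3, 6]
1<5: swap(3,6), lo=4 mid=7 ⇒ [4, 4, 1, 1, 5, 5, 5, 3, 5, 3, 6]
3<5: swap(4,7), lo=5 mid=8 ⇒ [4, 4, 1, 1, 3, 5, 5, 5, 5, 3, 6]
5=5: mid=9
3<5: swap(5,9), lo=6 mid=10 ⇒ [4, 4, 1, 1, 3, 3, 5, 5, 5, 5, 6]
done. lo=6 hi=9; v=[4, 4, 1, 1, 3, 3, 5, 5, 5, 5, 6]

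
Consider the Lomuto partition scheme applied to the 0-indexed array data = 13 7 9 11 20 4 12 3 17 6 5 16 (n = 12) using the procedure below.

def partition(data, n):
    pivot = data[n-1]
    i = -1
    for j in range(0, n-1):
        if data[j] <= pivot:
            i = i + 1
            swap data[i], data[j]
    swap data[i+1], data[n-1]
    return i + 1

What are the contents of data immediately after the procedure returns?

13 7 9 11 4 12 3 6 5 16 17 20

pivot = data[11] = 16; i = -1
j=0: data[0]=13 ≤ 16 → i=0, swap data[0],data[0] (no change) → 13 7 9 11 20 4 12 3 17 6 5 16
j=1: data[1]=7 ≤ 16 → i=1, swap data[1],data[1] (no change) → 13 7 9 11 20 4 12 3 17 6 5 16
j=2: data[2]=9 ≤ 16 → i=2, swap data[2],data[2] (no change) → 13 7 9 11 20 4 12 3 17 6 5 16
j=3: data[3]=11 ≤ 16 → i=3, swap data[3],data[3] (no change) → 13 7 9 11 20 4 12 3 17 6 5 16
j=4: data[4]=20 > 16 → no swap
j=5: data[5]=4 ≤ 16 → i=4, swap data[4],data[5] → 13 7 9 11 4 20 12 3 17 6 5 16
j=6: data[6]=12 ≤ 16 → i=5, swap data[5],data[6] → 13 7 9 11 4 12 20 3 17 6 5 16
j=7: data[7]=3 ≤ 16 → i=6, swap data[6],data[7] → 13 7 9 11 4 12 3 20 17 6 5 16
j=8: data[8]=17 > 16 → no swap
j=9: data[9]=6 ≤ 16 → i=7, swap data[7],data[9] → 13 7 9 11 4 12 3 6 17 20 5 16
j=10: data[10]=5 ≤ 16 → i=8, swap data[8],data[10] → 13 7 9 11 4 12 3 6 5 20 17 16
final swap data[9],data[11] → 13 7 9 11 4 12 3 6 5 16 17 20; return 9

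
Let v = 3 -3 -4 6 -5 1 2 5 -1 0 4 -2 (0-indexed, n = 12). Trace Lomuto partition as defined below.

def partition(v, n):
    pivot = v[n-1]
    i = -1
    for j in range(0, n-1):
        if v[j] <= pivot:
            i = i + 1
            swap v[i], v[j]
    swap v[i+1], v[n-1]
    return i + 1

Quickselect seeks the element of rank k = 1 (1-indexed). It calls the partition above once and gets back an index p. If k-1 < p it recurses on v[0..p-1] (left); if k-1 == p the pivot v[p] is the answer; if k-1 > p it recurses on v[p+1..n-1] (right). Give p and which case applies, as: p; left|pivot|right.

3; left

pivot=-2, i=-1
j=0: 3>-2, skip
j=1: -3≤-2, i=0, swap(0,1) ⇒ -3 3 -4 6 -5 1 2 5 -1 0 4 -2
j=2: -4≤-2, i=1, swap(1,2) ⇒ -3 -4 3 6 -5 1 2 5 -1 0 4 -2
j=3: 6>-2, skip
j=4: -5≤-2, i=2, swap(2,4) ⇒ -3 -4 -5 6 3 1 2 5 -1 0 4 -2
j=5: 1>-2, skip
j=6: 2>-2, skip
j=7: 5>-2, skip
j=8: -1>-2, skip
j=9: 0>-2, skip
j=10: 4>-2, skip
swap(3,11) ⇒ -3 -4 -5 -2 3 1 2 5 -1 0 4 6; return 3
p = 3; k-1 = 0 < 3 ⇒ left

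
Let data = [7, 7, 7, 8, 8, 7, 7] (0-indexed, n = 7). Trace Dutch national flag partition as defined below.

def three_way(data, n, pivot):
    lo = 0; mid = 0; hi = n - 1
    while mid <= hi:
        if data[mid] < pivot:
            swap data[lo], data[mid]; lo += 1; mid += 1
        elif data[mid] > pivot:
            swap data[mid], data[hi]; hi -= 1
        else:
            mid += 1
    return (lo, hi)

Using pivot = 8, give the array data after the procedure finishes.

lo=0 mid=0 hi=6
7<8: swap(0,0), lo=1 mid=1 ⇒ [7, 7, 7, 8, 8, 7, 7]
7<8: swap(1,1), lo=2 mid=2 ⇒ [7, 7, 7, 8, 8, 7, 7]
7<8: swap(2,2), lo=3 mid=3 ⇒ [7, 7, 7, 8, 8, 7, 7]
8=8: mid=4
8=8: mid=5
7<8: swap(3,5), lo=4 mid=6 ⇒ [7, 7, 7, 7, 8, 8, 7]
7<8: swap(4,6), lo=5 mid=7 ⇒ [7, 7, 7, 7, 7, 8, 8]
done. lo=5 hi=6; data=[7, 7, 7, 7, 7, 8, 8]

[7, 7, 7, 7, 7, 8, 8]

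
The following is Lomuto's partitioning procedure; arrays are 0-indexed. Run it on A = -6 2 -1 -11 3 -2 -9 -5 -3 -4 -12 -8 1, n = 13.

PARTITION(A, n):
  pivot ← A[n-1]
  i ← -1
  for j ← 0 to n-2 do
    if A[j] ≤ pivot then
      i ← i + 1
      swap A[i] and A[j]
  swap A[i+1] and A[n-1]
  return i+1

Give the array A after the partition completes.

-6 -1 -11 -2 -9 -5 -3 -4 -12 -8 1 2 3

pivot = A[12] = 1; i = -1
j=0: A[0]=-6 ≤ 1 → i=0, swap A[0],A[0] (no change) → -6 2 -1 -11 3 -2 -9 -5 -3 -4 -12 -8 1
j=1: A[1]=2 > 1 → no swap
j=2: A[2]=-1 ≤ 1 → i=1, swap A[1],A[2] → -6 -1 2 -11 3 -2 -9 -5 -3 -4 -12 -8 1
j=3: A[3]=-11 ≤ 1 → i=2, swap A[2],A[3] → -6 -1 -11 2 3 -2 -9 -5 -3 -4 -12 -8 1
j=4: A[4]=3 > 1 → no swap
j=5: A[5]=-2 ≤ 1 → i=3, swap A[3],A[5] → -6 -1 -11 -2 3 2 -9 -5 -3 -4 -12 -8 1
j=6: A[6]=-9 ≤ 1 → i=4, swap A[4],A[6] → -6 -1 -11 -2 -9 2 3 -5 -3 -4 -12 -8 1
j=7: A[7]=-5 ≤ 1 → i=5, swap A[5],A[7] → -6 -1 -11 -2 -9 -5 3 2 -3 -4 -12 -8 1
j=8: A[8]=-3 ≤ 1 → i=6, swap A[6],A[8] → -6 -1 -11 -2 -9 -5 -3 2 3 -4 -12 -8 1
j=9: A[9]=-4 ≤ 1 → i=7, swap A[7],A[9] → -6 -1 -11 -2 -9 -5 -3 -4 3 2 -12 -8 1
j=10: A[10]=-12 ≤ 1 → i=8, swap A[8],A[10] → -6 -1 -11 -2 -9 -5 -3 -4 -12 2 3 -8 1
j=11: A[11]=-8 ≤ 1 → i=9, swap A[9],A[11] → -6 -1 -11 -2 -9 -5 -3 -4 -12 -8 3 2 1
final swap A[10],A[12] → -6 -1 -11 -2 -9 -5 -3 -4 -12 -8 1 2 3; return 10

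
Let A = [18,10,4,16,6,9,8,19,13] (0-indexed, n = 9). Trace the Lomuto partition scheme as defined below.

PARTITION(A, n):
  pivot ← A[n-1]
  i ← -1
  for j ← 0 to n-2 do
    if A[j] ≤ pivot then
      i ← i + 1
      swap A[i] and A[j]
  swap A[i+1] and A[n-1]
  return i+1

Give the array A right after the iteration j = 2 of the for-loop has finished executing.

pivot=13, i=-1
j=0: 18>13, skip
j=1: 10≤13, i=0, swap(0,1) ⇒ [10,18,4,16,6,9,8,19,13]
j=2: 4≤13, i=1, swap(1,2) ⇒ [10,4,18,16,6,9,8,19,13]
(after j=2) A = [10,4,18,16,6,9,8,19,13]

[10,4,18,16,6,9,8,19,13]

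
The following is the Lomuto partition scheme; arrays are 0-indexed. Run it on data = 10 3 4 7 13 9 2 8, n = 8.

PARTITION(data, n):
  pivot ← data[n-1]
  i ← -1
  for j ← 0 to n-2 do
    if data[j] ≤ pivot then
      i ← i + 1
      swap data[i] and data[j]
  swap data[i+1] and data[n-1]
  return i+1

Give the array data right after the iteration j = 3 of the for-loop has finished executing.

3 4 7 10 13 9 2 8

pivot = data[7] = 8; i = -1
j=0: data[0]=10 > 8 → no swap
j=1: data[1]=3 ≤ 8 → i=0, swap data[0],data[1] → 3 10 4 7 13 9 2 8
j=2: data[2]=4 ≤ 8 → i=1, swap data[1],data[2] → 3 4 10 7 13 9 2 8
j=3: data[3]=7 ≤ 8 → i=2, swap data[2],data[3] → 3 4 7 10 13 9 2 8
(after j=3) data = 3 4 7 10 13 9 2 8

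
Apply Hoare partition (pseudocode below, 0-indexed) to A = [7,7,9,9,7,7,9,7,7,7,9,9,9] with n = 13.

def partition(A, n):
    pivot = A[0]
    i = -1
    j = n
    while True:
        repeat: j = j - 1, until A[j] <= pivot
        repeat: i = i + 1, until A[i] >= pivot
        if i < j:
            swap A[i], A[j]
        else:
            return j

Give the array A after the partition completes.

[7,7,7,7,7,9,9,9,7,7,9,9,9]

pivot = A[0] = 7; i = -1, j = 13
j→9 (A[9]=7≤7), i→0 (A[0]=7≥7); i<j, swap → [7,7,9,9,7,7,9,7,7,7,9,9,9]
j→8 (A[8]=7≤7), i→1 (A[1]=7≥7); i<j, swap → [7,7,9,9,7,7,9,7,7,7,9,9,9]
j→7 (A[7]=7≤7), i→2 (A[2]=9≥7); i<j, swap → [7,7,7,9,7,7,9,9,7,7,9,9,9]
j→5 (A[5]=7≤7), i→3 (A[3]=9≥7); i<j, swap → [7,7,7,7,7,9,9,9,7,7,9,9,9]
j→4, i→4; i≥j, return j=4. A = [7,7,7,7,7,9,9,9,7,7,9,9,9]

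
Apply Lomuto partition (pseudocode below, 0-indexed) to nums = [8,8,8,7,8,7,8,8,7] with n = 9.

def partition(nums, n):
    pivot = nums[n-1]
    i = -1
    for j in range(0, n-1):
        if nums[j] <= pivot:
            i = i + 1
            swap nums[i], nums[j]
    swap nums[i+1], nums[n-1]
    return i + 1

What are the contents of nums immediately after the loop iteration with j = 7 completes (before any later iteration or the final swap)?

pivot = nums[8] = 7; i = -1
j=0: nums[0]=8 > 7 → no swap
j=1: nums[1]=8 > 7 → no swap
j=2: nums[2]=8 > 7 → no swap
j=3: nums[3]=7 ≤ 7 → i=0, swap nums[0],nums[3] → [7,8,8,8,8,7,8,8,7]
j=4: nums[4]=8 > 7 → no swap
j=5: nums[5]=7 ≤ 7 → i=1, swap nums[1],nums[5] → [7,7,8,8,8,8,8,8,7]
j=6: nums[6]=8 > 7 → no swap
j=7: nums[7]=8 > 7 → no swap
(after j=7) nums = [7,7,8,8,8,8,8,8,7]

[7,7,8,8,8,8,8,8,7]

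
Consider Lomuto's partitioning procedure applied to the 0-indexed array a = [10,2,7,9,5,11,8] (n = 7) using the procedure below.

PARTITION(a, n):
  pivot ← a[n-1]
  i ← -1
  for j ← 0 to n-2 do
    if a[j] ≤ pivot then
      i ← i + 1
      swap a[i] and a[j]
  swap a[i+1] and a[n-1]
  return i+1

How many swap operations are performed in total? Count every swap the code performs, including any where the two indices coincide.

pivot=8, i=-1
j=0: 10>8, skip
j=1: 2≤8, i=0, swap(0,1) ⇒ [2,10,7,9,5,11,8]
j=2: 7≤8, i=1, swap(1,2) ⇒ [2,7,10,9,5,11,8]
j=3: 9>8, skip
j=4: 5≤8, i=2, swap(2,4) ⇒ [2,7,5,9,10,11,8]
j=5: 11>8, skip
swap(3,6) ⇒ [2,7,5,8,10,11,9]; return 3

4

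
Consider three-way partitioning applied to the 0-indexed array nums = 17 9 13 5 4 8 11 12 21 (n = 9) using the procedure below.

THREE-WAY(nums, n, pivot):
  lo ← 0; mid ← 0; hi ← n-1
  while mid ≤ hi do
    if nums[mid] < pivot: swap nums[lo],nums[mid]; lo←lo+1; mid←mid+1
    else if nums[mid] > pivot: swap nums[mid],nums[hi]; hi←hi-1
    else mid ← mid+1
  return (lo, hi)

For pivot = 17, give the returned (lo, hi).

(7, 7)

lo=0 mid=0 hi=8
17=17: mid=1
9<17: swap(0,1), lo=1 mid=2 ⇒ 9 17 13 5 4 8 11 12 21
13<17: swap(1,2), lo=2 mid=3 ⇒ 9 13 17 5 4 8 11 12 21
5<17: swap(2,3), lo=3 mid=4 ⇒ 9 13 5 17 4 8 11 12 21
4<17: swap(3,4), lo=4 mid=5 ⇒ 9 13 5 4 17 8 11 12 21
8<17: swap(4,5), lo=5 mid=6 ⇒ 9 13 5 4 8 17 11 12 21
11<17: swap(5,6), lo=6 mid=7 ⇒ 9 13 5 4 8 11 17 12 21
12<17: swap(6,7), lo=7 mid=8 ⇒ 9 13 5 4 8 11 12 17 21
21>17: swap(8,8), hi=7 ⇒ 9 13 5 4 8 11 12 17 21
done. lo=7 hi=7; nums=9 13 5 4 8 11 12 17 21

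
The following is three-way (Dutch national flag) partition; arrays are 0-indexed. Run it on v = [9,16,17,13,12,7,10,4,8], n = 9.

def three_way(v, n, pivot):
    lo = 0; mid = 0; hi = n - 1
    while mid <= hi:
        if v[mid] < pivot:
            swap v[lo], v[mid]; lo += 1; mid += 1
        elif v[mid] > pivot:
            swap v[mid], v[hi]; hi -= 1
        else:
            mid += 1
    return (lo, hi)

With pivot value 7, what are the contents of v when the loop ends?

lo=0 mid=0 hi=8
9>7: swap(0,8), hi=7 ⇒ [8,16,17,13,12,7,10,4,9]
8>7: swap(0,7), hi=6 ⇒ [4,16,17,13,12,7,10,8,9]
4<7: swap(0,0), lo=1 mid=1 ⇒ [4,16,17,13,12,7,10,8,9]
16>7: swap(1,6), hi=5 ⇒ [4,10,17,13,12,7,16,8,9]
10>7: swap(1,5), hi=4 ⇒ [4,7,17,13,12,10,16,8,9]
7=7: mid=2
17>7: swap(2,4), hi=3 ⇒ [4,7,12,13,17,10,16,8,9]
12>7: swap(2,3), hi=2 ⇒ [4,7,13,12,17,10,16,8,9]
13>7: swap(2,2), hi=1 ⇒ [4,7,13,12,17,10,16,8,9]
done. lo=1 hi=1; v=[4,7,13,12,17,10,16,8,9]

[4,7,13,12,17,10,16,8,9]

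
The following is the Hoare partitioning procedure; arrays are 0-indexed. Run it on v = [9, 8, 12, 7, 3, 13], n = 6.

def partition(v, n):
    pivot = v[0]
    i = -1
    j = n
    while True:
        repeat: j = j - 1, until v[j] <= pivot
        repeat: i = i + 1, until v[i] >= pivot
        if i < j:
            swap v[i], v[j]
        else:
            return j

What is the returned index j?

2

pivot=9
j stops at 4 (3), i stops at 0 (9); swap ⇒ [3, 8, 12, 7, 9, 13]
j stops at 3 (7), i stops at 2 (12); swap ⇒ [3, 8, 7, 12, 9, 13]
j stops at 2, i stops at 3; i≥j ⇒ return 2. v=[3, 8, 7, 12, 9, 13]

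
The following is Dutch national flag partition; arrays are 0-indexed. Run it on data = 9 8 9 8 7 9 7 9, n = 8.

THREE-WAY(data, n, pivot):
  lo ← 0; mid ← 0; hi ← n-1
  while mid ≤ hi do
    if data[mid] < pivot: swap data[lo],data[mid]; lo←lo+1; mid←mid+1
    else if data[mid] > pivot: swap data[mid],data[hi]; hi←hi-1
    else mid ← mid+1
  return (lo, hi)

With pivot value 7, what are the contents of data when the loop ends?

lo=0 mid=0 hi=7
9>7: swap(0,7), hi=6 ⇒ 9 8 9 8 7 9 7 9
9>7: swap(0,6), hi=5 ⇒ 7 8 9 8 7 9 9 9
7=7: mid=1
8>7: swap(1,5), hi=4 ⇒ 7 9 9 8 7 8 9 9
9>7: swap(1,4), hi=3 ⇒ 7 7 9 8 9 8 9 9
7=7: mid=2
9>7: swap(2,3), hi=2 ⇒ 7 7 8 9 9 8 9 9
8>7: swap(2,2), hi=1 ⇒ 7 7 8 9 9 8 9 9
done. lo=0 hi=1; data=7 7 8 9 9 8 9 9

7 7 8 9 9 8 9 9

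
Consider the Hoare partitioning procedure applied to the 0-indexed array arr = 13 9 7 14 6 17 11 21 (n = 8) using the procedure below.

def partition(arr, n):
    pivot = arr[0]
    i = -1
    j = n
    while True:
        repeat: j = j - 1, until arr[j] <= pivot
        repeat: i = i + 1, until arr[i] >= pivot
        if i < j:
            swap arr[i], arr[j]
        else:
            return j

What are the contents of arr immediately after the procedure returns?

11 9 7 6 14 17 13 21

pivot=13
j stops at 6 (11), i stops at 0 (13); swap ⇒ 11 9 7 14 6 17 13 21
j stops at 4 (6), i stops at 3 (14); swap ⇒ 11 9 7 6 14 17 13 21
j stops at 3, i stops at 4; i≥j ⇒ return 3. arr=11 9 7 6 14 17 13 21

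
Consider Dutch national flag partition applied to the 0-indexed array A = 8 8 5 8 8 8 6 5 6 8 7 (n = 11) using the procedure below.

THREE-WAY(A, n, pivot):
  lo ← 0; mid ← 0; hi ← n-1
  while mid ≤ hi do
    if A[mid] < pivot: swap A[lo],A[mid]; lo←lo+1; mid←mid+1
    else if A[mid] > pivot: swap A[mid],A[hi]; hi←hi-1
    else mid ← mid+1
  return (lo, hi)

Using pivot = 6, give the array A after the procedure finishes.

5 5 6 6 8 8 8 8 8 7 8

pivot = 6; lo=0, mid=0, hi=10
A[mid]=8>6: swap A[0],A[10]; hi=9 → 7 8 5 8 8 8 6 5 6 8 8
A[mid]=7>6: swap A[0],A[9]; hi=8 → 8 8 5 8 8 8 6 5 6 7 8
A[mid]=8>6: swap A[0],A[8]; hi=7 → 6 8 5 8 8 8 6 5 8 7 8
A[mid]=6=6: mid=1
A[mid]=8>6: swap A[1],A[7]; hi=6 → 6 5 5 8 8 8 6 8 8 7 8
A[mid]=5<6: swap A[0],A[1]; lo=1,mid=2 → 5 6 5 8 8 8 6 8 8 7 8
A[mid]=5<6: swap A[1],A[2]; lo=2,mid=3 → 5 5 6 8 8 8 6 8 8 7 8
A[mid]=8>6: swap A[3],A[6]; hi=5 → 5 5 6 6 8 8 8 8 8 7 8
A[mid]=6=6: mid=4
A[mid]=8>6: swap A[4],A[5]; hi=4 → 5 5 6 6 8 8 8 8 8 7 8
A[mid]=8>6: swap A[4],A[4]; hi=3 → 5 5 6 6 8 8 8 8 8 7 8
end: lo=2, hi=3; A = 5 5 6 6 8 8 8 8 8 7 8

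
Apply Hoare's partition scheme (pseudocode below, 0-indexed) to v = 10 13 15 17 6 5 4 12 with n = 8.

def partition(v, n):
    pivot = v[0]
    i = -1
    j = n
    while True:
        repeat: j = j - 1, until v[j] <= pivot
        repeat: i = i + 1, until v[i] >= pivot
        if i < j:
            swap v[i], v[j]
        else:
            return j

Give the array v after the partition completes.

4 5 6 17 15 13 10 12

pivot = v[0] = 10; i = -1, j = 8
j→6 (v[6]=4≤10), i→0 (v[0]=10≥10); i<j, swap → 4 13 15 17 6 5 10 12
j→5 (v[5]=5≤10), i→1 (v[1]=13≥10); i<j, swap → 4 5 15 17 6 13 10 12
j→4 (v[4]=6≤10), i→2 (v[2]=15≥10); i<j, swap → 4 5 6 17 15 13 10 12
j→2, i→3; i≥j, return j=2. v = 4 5 6 17 15 13 10 12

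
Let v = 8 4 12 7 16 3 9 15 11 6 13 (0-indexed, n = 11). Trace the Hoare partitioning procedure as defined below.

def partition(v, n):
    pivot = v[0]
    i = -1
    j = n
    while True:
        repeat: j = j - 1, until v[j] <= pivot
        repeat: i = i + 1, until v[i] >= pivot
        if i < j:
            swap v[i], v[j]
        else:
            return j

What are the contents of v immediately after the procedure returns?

pivot = v[0] = 8; i = -1, j = 11
j→9 (v[9]=6≤8), i→0 (v[0]=8≥8); i<j, swap → 6 4 12 7 16 3 9 15 11 8 13
j→5 (v[5]=3≤8), i→2 (v[2]=12≥8); i<j, swap → 6 4 3 7 16 12 9 15 11 8 13
j→3, i→4; i≥j, return j=3. v = 6 4 3 7 16 12 9 15 11 8 13

6 4 3 7 16 12 9 15 11 8 13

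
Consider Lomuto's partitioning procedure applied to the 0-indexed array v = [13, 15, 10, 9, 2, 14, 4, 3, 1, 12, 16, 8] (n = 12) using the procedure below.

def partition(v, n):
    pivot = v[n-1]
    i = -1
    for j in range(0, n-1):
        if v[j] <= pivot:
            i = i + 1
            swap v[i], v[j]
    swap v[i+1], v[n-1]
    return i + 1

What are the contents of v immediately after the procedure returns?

[2, 4, 3, 1, 8, 14, 15, 10, 9, 12, 16, 13]

pivot = v[11] = 8; i = -1
j=0: v[0]=13 > 8 → no swap
j=1: v[1]=15 > 8 → no swap
j=2: v[2]=10 > 8 → no swap
j=3: v[3]=9 > 8 → no swap
j=4: v[4]=2 ≤ 8 → i=0, swap v[0],v[4] → [2, 15, 10, 9, 13, 14, 4, 3, 1, 12, 16, 8]
j=5: v[5]=14 > 8 → no swap
j=6: v[6]=4 ≤ 8 → i=1, swap v[1],v[6] → [2, 4, 10, 9, 13, 14, 15, 3, 1, 12, 16, 8]
j=7: v[7]=3 ≤ 8 → i=2, swap v[2],v[7] → [2, 4, 3, 9, 13, 14, 15, 10, 1, 12, 16, 8]
j=8: v[8]=1 ≤ 8 → i=3, swap v[3],v[8] → [2, 4, 3, 1, 13, 14, 15, 10, 9, 12, 16, 8]
j=9: v[9]=12 > 8 → no swap
j=10: v[10]=16 > 8 → no swap
final swap v[4],v[11] → [2, 4, 3, 1, 8, 14, 15, 10, 9, 12, 16, 13]; return 4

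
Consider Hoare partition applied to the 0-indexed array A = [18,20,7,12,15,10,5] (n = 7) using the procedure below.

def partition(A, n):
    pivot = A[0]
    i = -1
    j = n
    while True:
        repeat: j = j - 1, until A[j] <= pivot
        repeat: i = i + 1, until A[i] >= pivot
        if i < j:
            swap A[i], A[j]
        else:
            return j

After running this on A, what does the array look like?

pivot=18
j stops at 6 (5), i stops at 0 (18); swap ⇒ [5,20,7,12,15,10,18]
j stops at 5 (10), i stops at 1 (20); swap ⇒ [5,10,7,12,15,20,18]
j stops at 4, i stops at 5; i≥j ⇒ return 4. A=[5,10,7,12,15,20,18]

[5,10,7,12,15,20,18]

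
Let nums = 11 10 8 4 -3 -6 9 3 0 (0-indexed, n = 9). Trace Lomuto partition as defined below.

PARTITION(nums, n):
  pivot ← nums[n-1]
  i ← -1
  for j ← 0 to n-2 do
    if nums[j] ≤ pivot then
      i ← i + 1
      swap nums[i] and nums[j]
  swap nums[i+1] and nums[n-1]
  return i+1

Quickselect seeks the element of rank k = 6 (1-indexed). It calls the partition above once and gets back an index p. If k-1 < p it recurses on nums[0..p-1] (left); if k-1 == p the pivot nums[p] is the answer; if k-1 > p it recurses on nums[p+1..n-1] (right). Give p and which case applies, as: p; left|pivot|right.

pivot = nums[8] = 0; i = -1
j=0: nums[0]=11 > 0 → no swap
j=1: nums[1]=10 > 0 → no swap
j=2: nums[2]=8 > 0 → no swap
j=3: nums[3]=4 > 0 → no swap
j=4: nums[4]=-3 ≤ 0 → i=0, swap nums[0],nums[4] → -3 10 8 4 11 -6 9 3 0
j=5: nums[5]=-6 ≤ 0 → i=1, swap nums[1],nums[5] → -3 -6 8 4 11 10 9 3 0
j=6: nums[6]=9 > 0 → no swap
j=7: nums[7]=3 > 0 → no swap
final swap nums[2],nums[8] → -3 -6 0 4 11 10 9 3 8; return 2
p = 2; k-1 = 5 > 2 ⇒ right

2; right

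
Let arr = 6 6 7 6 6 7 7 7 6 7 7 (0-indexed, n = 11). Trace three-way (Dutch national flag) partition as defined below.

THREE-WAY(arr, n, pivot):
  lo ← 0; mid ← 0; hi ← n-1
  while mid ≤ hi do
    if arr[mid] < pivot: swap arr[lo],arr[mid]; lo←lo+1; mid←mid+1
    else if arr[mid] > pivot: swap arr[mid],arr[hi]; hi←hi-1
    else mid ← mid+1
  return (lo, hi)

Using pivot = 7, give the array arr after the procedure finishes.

6 6 6 6 6 7 7 7 7 7 7

lo=0 mid=0 hi=10
6<7: swap(0,0), lo=1 mid=1 ⇒ 6 6 7 6 6 7 7 7 6 7 7
6<7: swap(1,1), lo=2 mid=2 ⇒ 6 6 7 6 6 7 7 7 6 7 7
7=7: mid=3
6<7: swap(2,3), lo=3 mid=4 ⇒ 6 6 6 7 6 7 7 7 6 7 7
6<7: swap(3,4), lo=4 mid=5 ⇒ 6 6 6 6 7 7 7 7 6 7 7
7=7: mid=6
7=7: mid=7
7=7: mid=8
6<7: swap(4,8), lo=5 mid=9 ⇒ 6 6 6 6 6 7 7 7 7 7 7
7=7: mid=10
7=7: mid=11
done. lo=5 hi=10; arr=6 6 6 6 6 7 7 7 7 7 7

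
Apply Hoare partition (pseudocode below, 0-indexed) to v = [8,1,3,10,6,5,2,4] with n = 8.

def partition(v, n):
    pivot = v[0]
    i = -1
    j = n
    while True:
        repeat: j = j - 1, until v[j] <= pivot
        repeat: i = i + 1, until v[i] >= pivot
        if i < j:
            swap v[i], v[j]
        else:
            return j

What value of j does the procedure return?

5

pivot=8
j stops at 7 (4), i stops at 0 (8); swap ⇒ [4,1,3,10,6,5,2,8]
j stops at 6 (2), i stops at 3 (10); swap ⇒ [4,1,3,2,6,5,10,8]
j stops at 5, i stops at 6; i≥j ⇒ return 5. v=[4,1,3,2,6,5,10,8]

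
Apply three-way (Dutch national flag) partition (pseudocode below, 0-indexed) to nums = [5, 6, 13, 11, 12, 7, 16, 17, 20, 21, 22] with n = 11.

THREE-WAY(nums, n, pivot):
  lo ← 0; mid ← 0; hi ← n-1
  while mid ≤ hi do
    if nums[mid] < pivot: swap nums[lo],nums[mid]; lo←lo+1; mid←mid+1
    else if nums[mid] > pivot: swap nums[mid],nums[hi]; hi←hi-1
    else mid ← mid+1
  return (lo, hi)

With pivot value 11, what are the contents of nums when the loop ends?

lo=0 mid=0 hi=10
5<11: swap(0,0), lo=1 mid=1 ⇒ [5, 6, 13, 11, 12, 7, 16, 17, 20, 21, 22]
6<11: swap(1,1), lo=2 mid=2 ⇒ [5, 6, 13, 11, 12, 7, 16, 17, 20, 21, 22]
13>11: swap(2,10), hi=9 ⇒ [5, 6, 22, 11, 12, 7, 16, 17, 20, 21, 13]
22>11: swap(2,9), hi=8 ⇒ [5, 6, 21, 11, 12, 7, 16, 17, 20, 22, 13]
21>11: swap(2,8), hi=7 ⇒ [5, 6, 20, 11, 12, 7, 16, 17, 21, 22, 13]
20>11: swap(2,7), hi=6 ⇒ [5, 6, 17, 11, 12, 7, 16, 20, 21, 22, 13]
17>11: swap(2,6), hi=5 ⇒ [5, 6, 16, 11, 12, 7, 17, 20, 21, 22, 13]
16>11: swap(2,5), hi=4 ⇒ [5, 6, 7, 11, 12, 16, 17, 20, 21, 22, 13]
7<11: swap(2,2), lo=3 mid=3 ⇒ [5, 6, 7, 11, 12, 16, 17, 20, 21, 22, 13]
11=11: mid=4
12>11: swap(4,4), hi=3 ⇒ [5, 6, 7, 11, 12, 16, 17, 20, 21, 22, 13]
done. lo=3 hi=3; nums=[5, 6, 7, 11, 12, 16, 17, 20, 21, 22, 13]

[5, 6, 7, 11, 12, 16, 17, 20, 21, 22, 13]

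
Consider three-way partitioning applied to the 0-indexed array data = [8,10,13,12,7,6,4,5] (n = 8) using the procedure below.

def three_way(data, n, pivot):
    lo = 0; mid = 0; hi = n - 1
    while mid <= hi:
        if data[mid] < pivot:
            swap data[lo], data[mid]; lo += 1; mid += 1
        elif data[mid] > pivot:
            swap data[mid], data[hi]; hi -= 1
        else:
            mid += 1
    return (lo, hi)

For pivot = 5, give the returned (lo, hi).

lo=0 mid=0 hi=7
8>5: swap(0,7), hi=6 ⇒ [5,10,13,12,7,6,4,8]
5=5: mid=1
10>5: swap(1,6), hi=5 ⇒ [5,4,13,12,7,6,10,8]
4<5: swap(0,1), lo=1 mid=2 ⇒ [4,5,13,12,7,6,10,8]
13>5: swap(2,5), hi=4 ⇒ [4,5,6,12,7,13,10,8]
6>5: swap(2,4), hi=3 ⇒ [4,5,7,12,6,13,10,8]
7>5: swap(2,3), hi=2 ⇒ [4,5,12,7,6,13,10,8]
12>5: swap(2,2), hi=1 ⇒ [4,5,12,7,6,13,10,8]
done. lo=1 hi=1; data=[4,5,12,7,6,13,10,8]

(1, 1)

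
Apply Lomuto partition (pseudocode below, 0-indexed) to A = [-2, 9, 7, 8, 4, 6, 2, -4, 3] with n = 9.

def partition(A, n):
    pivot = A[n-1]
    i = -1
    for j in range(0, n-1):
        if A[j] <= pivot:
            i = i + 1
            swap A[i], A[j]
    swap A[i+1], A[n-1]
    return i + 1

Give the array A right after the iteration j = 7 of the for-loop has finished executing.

pivot = A[8] = 3; i = -1
j=0: A[0]=-2 ≤ 3 → i=0, swap A[0],A[0] (no change) → [-2, 9, 7, 8, 4, 6, 2, -4, 3]
j=1: A[1]=9 > 3 → no swap
j=2: A[2]=7 > 3 → no swap
j=3: A[3]=8 > 3 → no swap
j=4: A[4]=4 > 3 → no swap
j=5: A[5]=6 > 3 → no swap
j=6: A[6]=2 ≤ 3 → i=1, swap A[1],A[6] → [-2, 2, 7, 8, 4, 6, 9, -4, 3]
j=7: A[7]=-4 ≤ 3 → i=2, swap A[2],A[7] → [-2, 2, -4, 8, 4, 6, 9, 7, 3]
(after j=7) A = [-2, 2, -4, 8, 4, 6, 9, 7, 3]

[-2, 2, -4, 8, 4, 6, 9, 7, 3]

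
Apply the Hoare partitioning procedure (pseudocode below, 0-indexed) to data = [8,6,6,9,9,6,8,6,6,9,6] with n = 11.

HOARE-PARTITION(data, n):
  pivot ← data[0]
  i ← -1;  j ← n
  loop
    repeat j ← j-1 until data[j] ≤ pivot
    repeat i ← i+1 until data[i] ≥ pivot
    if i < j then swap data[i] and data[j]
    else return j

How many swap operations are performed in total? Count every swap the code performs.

pivot=8
j stops at 10 (6), i stops at 0 (8); swap ⇒ [6,6,6,9,9,6,8,6,6,9,8]
j stops at 8 (6), i stops at 3 (9); swap ⇒ [6,6,6,6,9,6,8,6,9,9,8]
j stops at 7 (6), i stops at 4 (9); swap ⇒ [6,6,6,6,6,6,8,9,9,9,8]
j stops at 6, i stops at 6; i≥j ⇒ return 6. data=[6,6,6,6,6,6,8,9,9,9,8]

3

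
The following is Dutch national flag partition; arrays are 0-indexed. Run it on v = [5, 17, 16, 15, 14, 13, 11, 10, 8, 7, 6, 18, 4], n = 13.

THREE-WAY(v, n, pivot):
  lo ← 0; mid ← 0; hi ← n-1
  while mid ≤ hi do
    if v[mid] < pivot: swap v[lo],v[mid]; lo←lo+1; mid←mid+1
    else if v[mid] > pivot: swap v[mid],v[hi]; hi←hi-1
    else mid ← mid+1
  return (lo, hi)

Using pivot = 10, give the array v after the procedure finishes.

[5, 4, 6, 7, 8, 10, 11, 13, 14, 15, 18, 16, 17]

lo=0 mid=0 hi=12
5<10: swap(0,0), lo=1 mid=1 ⇒ [5, 17, 16, 15, 14, 13, 11, 10, 8, 7, 6, 18, 4]
17>10: swap(1,12), hi=11 ⇒ [5, 4, 16, 15, 14, 13, 11, 10, 8, 7, 6, 18, 17]
4<10: swap(1,1), lo=2 mid=2 ⇒ [5, 4, 16, 15, 14, 13, 11, 10, 8, 7, 6, 18, 17]
16>10: swap(2,11), hi=10 ⇒ [5, 4, 18, 15, 14, 13, 11, 10, 8, 7, 6, 16, 17]
18>10: swap(2,10), hi=9 ⇒ [5, 4, 6, 15, 14, 13, 11, 10, 8, 7, 18, 16, 17]
6<10: swap(2,2), lo=3 mid=3 ⇒ [5, 4, 6, 15, 14, 13, 11, 10, 8, 7, 18, 16, 17]
15>10: swap(3,9), hi=8 ⇒ [5, 4, 6, 7, 14, 13, 11, 10, 8, 15, 18, 16, 17]
7<10: swap(3,3), lo=4 mid=4 ⇒ [5, 4, 6, 7, 14, 13, 11, 10, 8, 15, 18, 16, 17]
14>10: swap(4,8), hi=7 ⇒ [5, 4, 6, 7, 8, 13, 11, 10, 14, 15, 18, 16, 17]
8<10: swap(4,4), lo=5 mid=5 ⇒ [5, 4, 6, 7, 8, 13, 11, 10, 14, 15, 18, 16, 17]
13>10: swap(5,7), hi=6 ⇒ [5, 4, 6, 7, 8, 10, 11, 13, 14, 15, 18, 16, 17]
10=10: mid=6
11>10: swap(6,6), hi=5 ⇒ [5, 4, 6, 7, 8, 10, 11, 13, 14, 15, 18, 16, 17]
done. lo=5 hi=5; v=[5, 4, 6, 7, 8, 10, 11, 13, 14, 15, 18, 16, 17]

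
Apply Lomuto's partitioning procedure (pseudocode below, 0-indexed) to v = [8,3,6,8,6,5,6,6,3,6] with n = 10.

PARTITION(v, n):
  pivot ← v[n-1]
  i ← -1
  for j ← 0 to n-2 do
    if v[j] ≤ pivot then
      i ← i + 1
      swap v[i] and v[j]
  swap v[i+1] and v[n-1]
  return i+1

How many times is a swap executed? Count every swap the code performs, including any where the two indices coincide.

pivot=6, i=-1
j=0: 8>6, skip
j=1: 3≤6, i=0, swap(0,1) ⇒ [3,8,6,8,6,5,6,6,3,6]
j=2: 6≤6, i=1, swap(1,2) ⇒ [3,6,8,8,6,5,6,6,3,6]
j=3: 8>6, skip
j=4: 6≤6, i=2, swap(2,4) ⇒ [3,6,6,8,8,5,6,6,3,6]
j=5: 5≤6, i=3, swap(3,5) ⇒ [3,6,6,5,8,8,6,6,3,6]
j=6: 6≤6, i=4, swap(4,6) ⇒ [3,6,6,5,6,8,8,6,3,6]
j=7: 6≤6, i=5, swap(5,7) ⇒ [3,6,6,5,6,6,8,8,3,6]
j=8: 3≤6, i=6, swap(6,8) ⇒ [3,6,6,5,6,6,3,8,8,6]
swap(7,9) ⇒ [3,6,6,5,6,6,3,6,8,8]; return 7

8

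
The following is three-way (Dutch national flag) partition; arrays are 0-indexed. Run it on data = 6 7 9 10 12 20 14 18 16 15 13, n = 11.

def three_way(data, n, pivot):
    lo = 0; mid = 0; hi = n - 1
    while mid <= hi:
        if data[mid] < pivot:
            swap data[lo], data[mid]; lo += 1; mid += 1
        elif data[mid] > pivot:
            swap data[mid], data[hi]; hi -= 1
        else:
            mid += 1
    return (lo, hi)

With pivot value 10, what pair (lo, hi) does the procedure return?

(3, 3)

pivot = 10; lo=0, mid=0, hi=10
data[mid]=6<10: swap data[0],data[0]; lo=1,mid=1 → 6 7 9 10 12 20 14 18 16 15 13
data[mid]=7<10: swap data[1],data[1]; lo=2,mid=2 → 6 7 9 10 12 20 14 18 16 15 13
data[mid]=9<10: swap data[2],data[2]; lo=3,mid=3 → 6 7 9 10 12 20 14 18 16 15 13
data[mid]=10=10: mid=4
data[mid]=12>10: swap data[4],data[10]; hi=9 → 6 7 9 10 13 20 14 18 16 15 12
data[mid]=13>10: swap data[4],data[9]; hi=8 → 6 7 9 10 15 20 14 18 16 13 12
data[mid]=15>10: swap data[4],data[8]; hi=7 → 6 7 9 10 16 20 14 18 15 13 12
data[mid]=16>10: swap data[4],data[7]; hi=6 → 6 7 9 10 18 20 14 16 15 13 12
data[mid]=18>10: swap data[4],data[6]; hi=5 → 6 7 9 10 14 20 18 16 15 13 12
data[mid]=14>10: swap data[4],data[5]; hi=4 → 6 7 9 10 20 14 18 16 15 13 12
data[mid]=20>10: swap data[4],data[4]; hi=3 → 6 7 9 10 20 14 18 16 15 13 12
end: lo=3, hi=3; data = 6 7 9 10 20 14 18 16 15 13 12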